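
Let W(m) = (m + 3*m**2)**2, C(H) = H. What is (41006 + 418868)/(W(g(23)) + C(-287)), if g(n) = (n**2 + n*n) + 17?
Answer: 459874/12026677202213 ≈ 3.8238e-8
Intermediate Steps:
g(n) = 17 + 2*n**2 (g(n) = (n**2 + n**2) + 17 = 2*n**2 + 17 = 17 + 2*n**2)
(41006 + 418868)/(W(g(23)) + C(-287)) = (41006 + 418868)/((17 + 2*23**2)**2*(1 + 3*(17 + 2*23**2))**2 - 287) = 459874/((17 + 2*529)**2*(1 + 3*(17 + 2*529))**2 - 287) = 459874/((17 + 1058)**2*(1 + 3*(17 + 1058))**2 - 287) = 459874/(1075**2*(1 + 3*1075)**2 - 287) = 459874/(1155625*(1 + 3225)**2 - 287) = 459874/(1155625*3226**2 - 287) = 459874/(1155625*10407076 - 287) = 459874/(12026677202500 - 287) = 459874/12026677202213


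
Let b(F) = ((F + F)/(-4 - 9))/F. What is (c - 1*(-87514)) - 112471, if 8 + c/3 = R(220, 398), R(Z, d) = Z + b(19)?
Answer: -316179/13 ≈ -24321.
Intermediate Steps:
b(F) = -2/13 (b(F) = ((2*F)/(-13))/F = ((2*F)*(-1/13))/F = (-2*F/13)/F = -2/13)
R(Z, d) = -2/13 + Z (R(Z, d) = Z - 2/13 = -2/13 + Z)
c = 8262/13 (c = -24 + 3*(-2/13 + 220) = -24 + 3*(2858/13) = -24 + 8574/13 = 8262/13 ≈ 635.54)
(c - 1*(-87514)) - 112471 = (8262/13 - 1*(-87514)) - 112471 = (8262/13 + 87514) - 112471 = 1145944/13 - 112471 = -316179/13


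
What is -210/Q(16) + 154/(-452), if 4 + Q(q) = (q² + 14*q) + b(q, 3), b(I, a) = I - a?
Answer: -28371/36838 ≈ -0.77016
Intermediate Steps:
Q(q) = -7 + q² + 15*q (Q(q) = -4 + ((q² + 14*q) + (q - 1*3)) = -4 + ((q² + 14*q) + (q - 3)) = -4 + ((q² + 14*q) + (-3 + q)) = -4 + (-3 + q² + 15*q) = -7 + q² + 15*q)
-210/Q(16) + 154/(-452) = -210/(-7 + 16² + 15*16) + 154/(-452) = -210/(-7 + 256 + 240) + 154*(-1/452) = -210/489 - 77/226 = -210*1/489 - 77/226 = -70/163 - 77/226 = -28371/36838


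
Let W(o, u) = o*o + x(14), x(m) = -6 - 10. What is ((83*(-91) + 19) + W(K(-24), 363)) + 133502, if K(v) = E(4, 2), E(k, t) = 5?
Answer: 125977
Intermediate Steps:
x(m) = -16
K(v) = 5
W(o, u) = -16 + o² (W(o, u) = o*o - 16 = o² - 16 = -16 + o²)
((83*(-91) + 19) + W(K(-24), 363)) + 133502 = ((83*(-91) + 19) + (-16 + 5²)) + 133502 = ((-7553 + 19) + (-16 + 25)) + 133502 = (-7534 + 9) + 133502 = -7525 + 133502 = 125977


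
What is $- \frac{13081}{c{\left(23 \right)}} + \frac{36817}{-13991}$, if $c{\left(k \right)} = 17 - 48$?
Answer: $\frac{181874944}{433721} \approx 419.34$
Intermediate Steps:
$c{\left(k \right)} = -31$
$- \frac{13081}{c{\left(23 \right)}} + \frac{36817}{-13991} = - \frac{13081}{-31} + \frac{36817}{-13991} = \left(-13081\right) \left(- \frac{1}{31}\right) + 36817 \left(- \frac{1}{13991}\right) = \frac{13081}{31} - \frac{36817}{13991} = \frac{181874944}{433721}$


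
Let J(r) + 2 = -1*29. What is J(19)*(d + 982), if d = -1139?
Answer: 4867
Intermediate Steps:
J(r) = -31 (J(r) = -2 - 1*29 = -2 - 29 = -31)
J(19)*(d + 982) = -31*(-1139 + 982) = -31*(-157) = 4867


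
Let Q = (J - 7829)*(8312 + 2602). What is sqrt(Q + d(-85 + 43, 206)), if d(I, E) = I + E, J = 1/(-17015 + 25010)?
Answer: 4*I*sqrt(37928340927230)/2665 ≈ 9243.7*I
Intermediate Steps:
J = 1/7995 ≈ 0.00012508
Q = -227712802852/2665 (Q = (1/7995 - 7829)*(8312 + 2602) = -62592854/7995*10914 = -227712802852/2665 ≈ -8.5446e+7)
d(I, E) = E + I
sqrt(Q + d(-85 + 43, 206)) = sqrt(-227712802852/2665 + (206 + (-85 + 43))) = sqrt(-227712802852/2665 + (206 - 42)) = sqrt(-227712802852/2665 + 164) = sqrt(-227712365792/2665) = 4*I*sqrt(37928340927230)/2665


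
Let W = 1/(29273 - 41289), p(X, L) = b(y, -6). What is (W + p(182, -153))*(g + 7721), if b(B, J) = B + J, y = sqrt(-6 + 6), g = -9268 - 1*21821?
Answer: 210595337/1502 ≈ 1.4021e+5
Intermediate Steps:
g = -31089 (g = -9268 - 21821 = -31089)
y = 0 (y = sqrt(0) = 0)
p(X, L) = -6 (p(X, L) = 0 - 6 = -6)
W = -1/12016 (W = 1/(-12016) = -1/12016 ≈ -8.3222e-5)
(W + p(182, -153))*(g + 7721) = (-1/12016 - 6)*(-31089 + 7721) = -72097/12016*(-23368) = 210595337/1502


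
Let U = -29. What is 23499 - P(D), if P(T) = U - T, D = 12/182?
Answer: 2141054/91 ≈ 23528.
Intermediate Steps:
D = 6/91 (D = 12*(1/182) = 6/91 ≈ 0.065934)
P(T) = -29 - T
23499 - P(D) = 23499 - (-29 - 1*6/91) = 23499 - (-29 - 6/91) = 23499 - 1*(-2645/91) = 23499 + 2645/91 = 2141054/91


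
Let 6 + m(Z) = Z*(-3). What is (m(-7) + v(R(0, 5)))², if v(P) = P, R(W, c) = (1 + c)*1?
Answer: 441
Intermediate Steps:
R(W, c) = 1 + c
m(Z) = -6 - 3*Z (m(Z) = -6 + Z*(-3) = -6 - 3*Z)
(m(-7) + v(R(0, 5)))² = ((-6 - 3*(-7)) + (1 + 5))² = ((-6 + 21) + 6)² = (15 + 6)² = 21² = 441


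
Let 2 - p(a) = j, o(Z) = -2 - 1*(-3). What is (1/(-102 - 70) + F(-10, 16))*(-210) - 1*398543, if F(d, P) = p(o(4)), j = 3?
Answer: -34256533/86 ≈ -3.9833e+5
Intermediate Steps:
o(Z) = 1 (o(Z) = -2 + 3 = 1)
p(a) = -1 (p(a) = 2 - 1*3 = 2 - 3 = -1)
F(d, P) = -1
(1/(-102 - 70) + F(-10, 16))*(-210) - 1*398543 = (1/(-102 - 70) - 1)*(-210) - 1*398543 = (1/(-172) - 1)*(-210) - 398543 = (-1/172 - 1)*(-210) - 398543 = -173/172*(-210) - 398543 = 18165/86 - 398543 = -34256533/86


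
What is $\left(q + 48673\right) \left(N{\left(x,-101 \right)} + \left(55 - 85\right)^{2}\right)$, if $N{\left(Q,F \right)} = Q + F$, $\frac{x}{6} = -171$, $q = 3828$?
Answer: $-11917727$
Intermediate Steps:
$x = -1026$ ($x = 6 \left(-171\right) = -1026$)
$N{\left(Q,F \right)} = F + Q$
$\left(q + 48673\right) \left(N{\left(x,-101 \right)} + \left(55 - 85\right)^{2}\right) = \left(3828 + 48673\right) \left(\left(-101 - 1026\right) + \left(55 - 85\right)^{2}\right) = 52501 \left(-1127 + \left(-30\right)^{2}\right) = 52501 \left(-1127 + 900\right) = 52501 \left(-227\right) = -11917727$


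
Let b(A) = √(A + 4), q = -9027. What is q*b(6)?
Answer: -9027*√10 ≈ -28546.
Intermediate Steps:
b(A) = √(4 + A)
q*b(6) = -9027*√(4 + 6) = -9027*√10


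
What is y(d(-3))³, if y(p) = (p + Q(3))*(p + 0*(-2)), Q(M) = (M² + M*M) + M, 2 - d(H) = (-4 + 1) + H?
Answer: 12487168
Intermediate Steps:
d(H) = 5 - H (d(H) = 2 - ((-4 + 1) + H) = 2 - (-3 + H) = 2 + (3 - H) = 5 - H)
Q(M) = M + 2*M² (Q(M) = (M² + M²) + M = 2*M² + M = M + 2*M²)
y(p) = p*(21 + p) (y(p) = (p + 3*(1 + 2*3))*(p + 0*(-2)) = (p + 3*(1 + 6))*(p + 0) = (p + 3*7)*p = (p + 21)*p = (21 + p)*p = p*(21 + p))
y(d(-3))³ = ((5 - 1*(-3))*(21 + (5 - 1*(-3))))³ = ((5 + 3)*(21 + (5 + 3)))³ = (8*(21 + 8))³ = (8*29)³ = 232³ = 12487168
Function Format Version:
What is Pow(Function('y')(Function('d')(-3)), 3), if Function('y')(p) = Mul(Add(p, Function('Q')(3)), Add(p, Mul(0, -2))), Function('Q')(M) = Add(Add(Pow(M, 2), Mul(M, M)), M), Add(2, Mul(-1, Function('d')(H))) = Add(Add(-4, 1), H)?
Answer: 12487168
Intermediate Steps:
Function('d')(H) = Add(5, Mul(-1, H)) (Function('d')(H) = Add(2, Mul(-1, Add(Add(-4, 1), H))) = Add(2, Mul(-1, Add(-3, H))) = Add(2, Add(3, Mul(-1, H))) = Add(5, Mul(-1, H)))
Function('Q')(M) = Add(M, Mul(2, Pow(M, 2))) (Function('Q')(M) = Add(Add(Pow(M, 2), Pow(M, 2)), M) = Add(Mul(2, Pow(M, 2)), M) = Add(M, Mul(2, Pow(M, 2))))
Function('y')(p) = Mul(p, Add(21, p)) (Function('y')(p) = Mul(Add(p, Mul(3, Add(1, Mul(2, 3)))), Add(p, Mul(0, -2))) = Mul(Add(p, Mul(3, Add(1, 6))), Add(p, 0)) = Mul(Add(p, Mul(3, 7)), p) = Mul(Add(p, 21), p) = Mul(Add(21, p), p) = Mul(p, Add(21, p)))
Pow(Function('y')(Function('d')(-3)), 3) = Pow(Mul(Add(5, Mul(-1, -3)), Add(21, Add(5, Mul(-1, -3)))), 3) = Pow(Mul(Add(5, 3), Add(21, Add(5, 3))), 3) = Pow(Mul(8, Add(21, 8)), 3) = Pow(Mul(8, 29), 3) = Pow(232, 3) = 12487168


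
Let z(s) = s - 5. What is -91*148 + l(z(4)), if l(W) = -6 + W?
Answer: -13475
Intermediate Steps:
z(s) = -5 + s
-91*148 + l(z(4)) = -91*148 + (-6 + (-5 + 4)) = -13468 + (-6 - 1) = -13468 - 7 = -13475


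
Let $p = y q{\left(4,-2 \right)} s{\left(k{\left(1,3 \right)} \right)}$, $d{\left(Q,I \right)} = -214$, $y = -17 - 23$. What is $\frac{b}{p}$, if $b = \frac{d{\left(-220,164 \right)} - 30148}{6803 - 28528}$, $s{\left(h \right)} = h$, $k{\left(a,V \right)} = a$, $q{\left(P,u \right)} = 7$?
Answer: $- \frac{15181}{3041500} \approx -0.0049913$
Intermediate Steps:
$y = -40$ ($y = -17 - 23 = -40$)
$p = -280$ ($p = \left(-40\right) 7 \cdot 1 = \left(-280\right) 1 = -280$)
$b = \frac{30362}{21725}$ ($b = \frac{-214 - 30148}{6803 - 28528} = - \frac{30362}{-21725} = \left(-30362\right) \left(- \frac{1}{21725}\right) = \frac{30362}{21725} \approx 1.3976$)
$\frac{b}{p} = \frac{30362}{21725 \left(-280\right)} = \frac{30362}{21725} \left(- \frac{1}{280}\right) = - \frac{15181}{3041500}$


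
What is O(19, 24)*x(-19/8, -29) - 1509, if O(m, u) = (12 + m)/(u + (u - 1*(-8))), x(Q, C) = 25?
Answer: -83729/56 ≈ -1495.2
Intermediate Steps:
O(m, u) = (12 + m)/(8 + 2*u) (O(m, u) = (12 + m)/(u + (u + 8)) = (12 + m)/(u + (8 + u)) = (12 + m)/(8 + 2*u))
O(19, 24)*x(-19/8, -29) - 1509 = ((12 + 19)/(2*(4 + 24)))*25 - 1509 = ((½)*31/28)*25 - 1509 = ((½)*(1/28)*31)*25 - 1509 = (31/56)*25 - 1509 = 775/56 - 1509 = -83729/56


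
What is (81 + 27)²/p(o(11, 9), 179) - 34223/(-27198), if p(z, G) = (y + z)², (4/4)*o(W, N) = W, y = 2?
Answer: 323021159/4596462 ≈ 70.276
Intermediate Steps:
o(W, N) = W
p(z, G) = (2 + z)²
(81 + 27)²/p(o(11, 9), 179) - 34223/(-27198) = (81 + 27)²/((2 + 11)²) - 34223/(-27198) = 108²/(13²) - 34223*(-1/27198) = 11664/169 + 34223/27198 = 323021159/4596462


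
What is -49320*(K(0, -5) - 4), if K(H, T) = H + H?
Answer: 197280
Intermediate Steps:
K(H, T) = 2*H
-49320*(K(0, -5) - 4) = -49320*(2*0 - 4) = -49320*(0 - 4) = -49320*(-4) = -12330*(-16) = 197280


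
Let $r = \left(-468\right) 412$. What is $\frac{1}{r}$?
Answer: $- \frac{1}{192816} \approx -5.1863 \cdot 10^{-6}$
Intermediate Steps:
$r = -192816$
$\frac{1}{r} = \frac{1}{-192816} = - \frac{1}{192816}$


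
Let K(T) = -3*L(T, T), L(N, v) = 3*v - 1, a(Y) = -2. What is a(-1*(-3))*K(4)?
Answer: 66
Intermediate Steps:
L(N, v) = -1 + 3*v
K(T) = 3 - 9*T (K(T) = -3*(-1 + 3*T) = 3 - 9*T)
a(-1*(-3))*K(4) = -2*(3 - 9*4) = -2*(3 - 36) = -2*(-33) = 66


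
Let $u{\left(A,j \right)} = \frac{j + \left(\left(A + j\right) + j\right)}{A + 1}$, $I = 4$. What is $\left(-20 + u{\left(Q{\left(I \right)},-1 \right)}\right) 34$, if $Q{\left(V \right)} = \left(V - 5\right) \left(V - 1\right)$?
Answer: $-578$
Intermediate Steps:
$Q{\left(V \right)} = \left(-1 + V\right) \left(-5 + V\right)$ ($Q{\left(V \right)} = \left(-5 + V\right) \left(-1 + V\right) = \left(-1 + V\right) \left(-5 + V\right)$)
$u{\left(A,j \right)} = \frac{A + 3 j}{1 + A}$ ($u{\left(A,j \right)} = \frac{j + \left(A + 2 j\right)}{1 + A} = \frac{A + 3 j}{1 + A}$)
$\left(-20 + u{\left(Q{\left(I \right)},-1 \right)}\right) 34 = \left(-20 + \frac{\left(5 + 4^{2} - 24\right) + 3 \left(-1\right)}{1 + \left(5 + 4^{2} - 24\right)}\right) 34 = \left(-20 + \frac{\left(5 + 16 - 24\right) - 3}{1 + \left(5 + 16 - 24\right)}\right) 34 = \left(-20 + \frac{-3 - 3}{1 - 3}\right) 34 = \left(-20 + \frac{1}{-2} \left(-6\right)\right) 34 = \left(-20 - -3\right) 34 = \left(-20 + 3\right) 34 = \left(-17\right) 34 = -578$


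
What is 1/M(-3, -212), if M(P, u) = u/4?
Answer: -1/53 ≈ -0.018868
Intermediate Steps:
M(P, u) = u/4 (M(P, u) = u*(¼) = u/4)
1/M(-3, -212) = 1/((¼)*(-212)) = 1/(-53) = -1/53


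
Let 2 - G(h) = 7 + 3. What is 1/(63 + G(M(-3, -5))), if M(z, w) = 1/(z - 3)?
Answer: 1/55 ≈ 0.018182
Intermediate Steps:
M(z, w) = 1/(-3 + z)
G(h) = -8 (G(h) = 2 - (7 + 3) = 2 - 1*10 = 2 - 10 = -8)
1/(63 + G(M(-3, -5))) = 1/(63 - 8) = 1/55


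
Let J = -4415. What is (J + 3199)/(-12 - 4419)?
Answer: 1216/4431 ≈ 0.27443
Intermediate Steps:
(J + 3199)/(-12 - 4419) = (-4415 + 3199)/(-12 - 4419) = -1216/(-4431) = -1216*(-1/4431) = 1216/4431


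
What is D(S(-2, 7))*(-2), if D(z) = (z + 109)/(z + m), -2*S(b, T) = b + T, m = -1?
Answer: 426/7 ≈ 60.857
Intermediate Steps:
S(b, T) = -T/2 - b/2 (S(b, T) = -(b + T)/2 = -(T + b)/2 = -T/2 - b/2)
D(z) = (109 + z)/(-1 + z) (D(z) = (z + 109)/(z - 1) = (109 + z)/(-1 + z))
D(S(-2, 7))*(-2) = ((109 + (-1/2*7 - 1/2*(-2)))/(-1 + (-1/2*7 - 1/2*(-2))))*(-2) = ((109 + (-7/2 + 1))/(-1 + (-7/2 + 1)))*(-2) = ((109 - 5/2)/(-1 - 5/2))*(-2) = ((213/2)/(-7/2))*(-2) = -2/7*213/2*(-2) = -213/7*(-2) = 426/7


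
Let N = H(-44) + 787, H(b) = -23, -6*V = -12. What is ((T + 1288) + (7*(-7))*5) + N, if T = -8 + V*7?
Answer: 1813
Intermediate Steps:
V = 2 (V = -1/6*(-12) = 2)
T = 6 (T = -8 + 2*7 = -8 + 14 = 6)
N = 764 (N = -23 + 787 = 764)
((T + 1288) + (7*(-7))*5) + N = ((6 + 1288) + (7*(-7))*5) + 764 = (1294 - 49*5) + 764 = (1294 - 245) + 764 = 1049 + 764 = 1813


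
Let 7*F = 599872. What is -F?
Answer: -85696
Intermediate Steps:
F = 85696 (F = (1/7)*599872 = 85696)
-F = -1*85696 = -85696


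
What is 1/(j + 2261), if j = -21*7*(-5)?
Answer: 1/2996 ≈ 0.00033378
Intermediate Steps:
j = 735 (j = -147*(-5) = 735)
1/(j + 2261) = 1/(735 + 2261) = 1/2996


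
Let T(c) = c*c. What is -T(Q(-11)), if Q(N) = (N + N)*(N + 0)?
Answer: -58564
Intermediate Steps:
Q(N) = 2*N² (Q(N) = (2*N)*N = 2*N²)
T(c) = c²
-T(Q(-11)) = -(2*(-11)²)² = -(2*121)² = -1*242² = -1*58564 = -58564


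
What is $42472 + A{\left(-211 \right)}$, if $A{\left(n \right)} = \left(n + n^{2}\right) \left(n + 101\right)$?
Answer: $-4831628$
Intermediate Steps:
$A{\left(n \right)} = \left(101 + n\right) \left(n + n^{2}\right)$ ($A{\left(n \right)} = \left(n + n^{2}\right) \left(101 + n\right) = \left(101 + n\right) \left(n + n^{2}\right)$)
$42472 + A{\left(-211 \right)} = 42472 - 211 \left(101 + \left(-211\right)^{2} + 102 \left(-211\right)\right) = 42472 - 211 \left(101 + 44521 - 21522\right) = 42472 - 4874100 = -4831628$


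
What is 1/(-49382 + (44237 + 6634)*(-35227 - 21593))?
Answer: -1/2890539602 ≈ -3.4596e-10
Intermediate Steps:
1/(-49382 + (44237 + 6634)*(-35227 - 21593)) = 1/(-49382 + 50871*(-56820)) = 1/(-49382 - 2890490220) = 1/(-2890539602) = -1/2890539602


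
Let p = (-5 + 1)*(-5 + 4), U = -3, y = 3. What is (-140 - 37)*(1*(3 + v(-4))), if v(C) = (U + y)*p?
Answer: -531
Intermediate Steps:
p = 4 (p = -4*(-1) = 4)
v(C) = 0 (v(C) = (-3 + 3)*4 = 0*4 = 0)
(-140 - 37)*(1*(3 + v(-4))) = (-140 - 37)*(1*(3 + 0)) = -177*3 = -531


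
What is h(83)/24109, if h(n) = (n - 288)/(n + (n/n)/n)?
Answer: -3403/33222202 ≈ -0.00010243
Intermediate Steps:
h(n) = (-288 + n)/(n + 1/n)
h(83)/24109 = (83*(-288 + 83)/(1 + 83**2))/24109 = (83*(-205)/(1 + 6889))*(1/24109) = (83*(-205)/6890)*(1/24109) = (83*(1/6890)*(-205))*(1/24109) = -3403/1378*1/24109 = -3403/33222202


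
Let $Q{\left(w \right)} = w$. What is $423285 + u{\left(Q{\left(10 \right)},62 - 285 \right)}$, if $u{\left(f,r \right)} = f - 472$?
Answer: $422823$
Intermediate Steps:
$u{\left(f,r \right)} = -472 + f$
$423285 + u{\left(Q{\left(10 \right)},62 - 285 \right)} = 423285 + \left(-472 + 10\right) = 423285 - 462 = 422823$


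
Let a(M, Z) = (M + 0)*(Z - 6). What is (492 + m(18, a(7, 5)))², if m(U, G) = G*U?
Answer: 133956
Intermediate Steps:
a(M, Z) = M*(-6 + Z)
(492 + m(18, a(7, 5)))² = (492 + (7*(-6 + 5))*18)² = (492 + (7*(-1))*18)² = (492 - 7*18)² = (492 - 126)² = 366² = 133956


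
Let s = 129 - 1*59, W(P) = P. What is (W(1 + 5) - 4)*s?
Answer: 140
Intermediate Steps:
s = 70 (s = 129 - 59 = 70)
(W(1 + 5) - 4)*s = ((1 + 5) - 4)*70 = (6 - 4)*70 = 2*70 = 140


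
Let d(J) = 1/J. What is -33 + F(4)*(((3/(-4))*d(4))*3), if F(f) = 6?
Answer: -291/8 ≈ -36.375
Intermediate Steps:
-33 + F(4)*(((3/(-4))*d(4))*3) = -33 + 6*(((3/(-4))/4)*3) = -33 + 6*(((3*(-¼))*(¼))*3) = -33 + 6*(-¾*¼*3) = -33 + 6*(-3/16*3) = -33 + 6*(-9/16) = -33 - 27/8 = -291/8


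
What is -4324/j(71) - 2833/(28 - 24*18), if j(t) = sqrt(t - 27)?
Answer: 2833/404 - 2162*sqrt(11)/11 ≈ -644.86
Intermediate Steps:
j(t) = sqrt(-27 + t)
-4324/j(71) - 2833/(28 - 24*18) = -4324/sqrt(-27 + 71) - 2833/(28 - 24*18) = -4324*sqrt(11)/22 - 2833/(28 - 432) = -4324*sqrt(11)/22 - 2833/(-404) = -2162*sqrt(11)/11 - 2833*(-1/404) = -2162*sqrt(11)/11 + 2833/404 = 2833/404 - 2162*sqrt(11)/11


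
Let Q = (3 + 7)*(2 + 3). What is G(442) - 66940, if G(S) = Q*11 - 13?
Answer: -66403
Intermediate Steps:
Q = 50 (Q = 10*5 = 50)
G(S) = 537 (G(S) = 50*11 - 13 = 550 - 13 = 537)
G(442) - 66940 = 537 - 66940 = -66403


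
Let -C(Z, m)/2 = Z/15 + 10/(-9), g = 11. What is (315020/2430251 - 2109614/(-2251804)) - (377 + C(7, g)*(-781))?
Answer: 77656763398559731/123130100763090 ≈ 630.69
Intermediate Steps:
C(Z, m) = 20/9 - 2*Z/15 (C(Z, m) = -2*(Z/15 + 10/(-9)) = -2*(Z*(1/15) + 10*(-⅑)) = -2*(Z/15 - 10/9) = -2*(-10/9 + Z/15) = 20/9 - 2*Z/15)
(315020/2430251 - 2109614/(-2251804)) - (377 + C(7, g)*(-781)) = (315020/2430251 - 2109614/(-2251804)) - (377 + (20/9 - 2/15*7)*(-781)) = (315020*(1/2430251) - 2109614*(-1/2251804)) - (377 + (20/9 - 14/15)*(-781)) = (315020/2430251 + 1054807/1125902) - (377 + (58/45)*(-781)) = 2918127414597/2736224461402 - (377 - 45298/45) = 2918127414597/2736224461402 - 1*(-28333/45) = 2918127414597/2736224461402 + 28333/45 = 77656763398559731/123130100763090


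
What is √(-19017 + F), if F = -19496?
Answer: I*√38513 ≈ 196.25*I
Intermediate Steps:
√(-19017 + F) = √(-19017 - 19496) = √(-38513) = I*√38513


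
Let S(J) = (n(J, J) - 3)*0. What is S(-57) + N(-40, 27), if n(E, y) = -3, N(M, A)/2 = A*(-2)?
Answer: -108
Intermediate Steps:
N(M, A) = -4*A (N(M, A) = 2*(A*(-2)) = 2*(-2*A) = -4*A)
S(J) = 0 (S(J) = (-3 - 3)*0 = -6*0 = 0)
S(-57) + N(-40, 27) = 0 - 4*27 = 0 - 108 = -108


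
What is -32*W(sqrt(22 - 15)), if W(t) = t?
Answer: -32*sqrt(7) ≈ -84.664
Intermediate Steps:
-32*W(sqrt(22 - 15)) = -32*sqrt(22 - 15) = -32*sqrt(7)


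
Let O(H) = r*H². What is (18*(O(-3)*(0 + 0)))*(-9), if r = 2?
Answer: 0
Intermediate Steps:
O(H) = 2*H²
(18*(O(-3)*(0 + 0)))*(-9) = (18*((2*(-3)²)*(0 + 0)))*(-9) = (18*((2*9)*0))*(-9) = (18*(18*0))*(-9) = (18*0)*(-9) = 0*(-9) = 0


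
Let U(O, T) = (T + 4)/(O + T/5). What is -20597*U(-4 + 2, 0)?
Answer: 41194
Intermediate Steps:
U(O, T) = (4 + T)/(O + T/5) (U(O, T) = (4 + T)/(O + T*(⅕)) = (4 + T)/(O + T/5))
-20597*U(-4 + 2, 0) = -102985*(4 + 0)/(0 + 5*(-4 + 2)) = -102985*4/(0 + 5*(-2)) = -102985*4/(0 - 10) = -102985*4/(-10) = -102985*(-1)*4/10 = -20597*(-2) = 41194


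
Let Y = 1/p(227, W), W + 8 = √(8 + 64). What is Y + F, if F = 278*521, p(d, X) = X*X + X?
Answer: 3331290/23 + 45*√2/92 ≈ 1.4484e+5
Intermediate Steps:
W = -8 + 6*√2 (W = -8 + √(8 + 64) = -8 + √72 = -8 + 6*√2 ≈ 0.48528)
p(d, X) = X + X² (p(d, X) = X² + X = X + X²)
Y = 1/((-8 + 6*√2)*(-7 + 6*√2)) (Y = 1/((-8 + 6*√2)*(1 + (-8 + 6*√2))) = 1/((-8 + 6*√2)*(-7 + 6*√2)) ≈ 1.3874)
F = 144838
Y + F = (16/23 + 45*√2/92) + 144838 = 3331290/23 + 45*√2/92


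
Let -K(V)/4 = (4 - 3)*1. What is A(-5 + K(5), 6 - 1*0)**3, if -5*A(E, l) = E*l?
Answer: 157464/125 ≈ 1259.7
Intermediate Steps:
K(V) = -4 (K(V) = -4*(4 - 3) = -4)
A(E, l) = -E*l/5
A(-5 + K(5), 6 - 1*0)**3 = (-(-5 - 4)*(6 - 1*0)/5)**3 = (-1/5*(-9)*(6 + 0))**3 = (-1/5*(-9)*6)**3 = (54/5)**3 = 157464/125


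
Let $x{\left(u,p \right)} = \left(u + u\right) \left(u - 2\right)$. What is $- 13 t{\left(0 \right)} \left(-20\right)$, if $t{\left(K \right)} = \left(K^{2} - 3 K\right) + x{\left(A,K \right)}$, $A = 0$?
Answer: $0$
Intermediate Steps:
$x{\left(u,p \right)} = 2 u \left(-2 + u\right)$
$t{\left(K \right)} = K^{2} - 3 K$ ($t{\left(K \right)} = \left(K^{2} - 3 K\right) + 2 \cdot 0 \left(-2 + 0\right) = \left(K^{2} - 3 K\right) + 2 \cdot 0 \left(-2\right) = \left(K^{2} - 3 K\right) + 0 = K^{2} - 3 K$)
$- 13 t{\left(0 \right)} \left(-20\right) = - 13 \cdot 0 \left(-3 + 0\right) \left(-20\right) = - 13 \cdot 0 \left(-3\right) \left(-20\right) = \left(-13\right) 0 \left(-20\right) = 0 \left(-20\right) = 0$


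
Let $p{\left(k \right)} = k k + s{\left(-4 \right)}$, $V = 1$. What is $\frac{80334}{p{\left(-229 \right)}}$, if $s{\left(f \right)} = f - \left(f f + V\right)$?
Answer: $\frac{40167}{26210} \approx 1.5325$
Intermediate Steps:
$s{\left(f \right)} = -1 + f - f^{2}$ ($s{\left(f \right)} = f - \left(f f + 1\right) = f - \left(f^{2} + 1\right) = f - \left(1 + f^{2}\right) = -1 + f - f^{2}$)
$p{\left(k \right)} = -21 + k^{2}$ ($p{\left(k \right)} = k k - 21 = k^{2} - 21 = -21 + k^{2}$)
$\frac{80334}{p{\left(-229 \right)}} = \frac{80334}{-21 + \left(-229\right)^{2}} = \frac{80334}{-21 + 52441} = \frac{80334}{52420} = 80334 \cdot \frac{1}{52420} = \frac{40167}{26210}$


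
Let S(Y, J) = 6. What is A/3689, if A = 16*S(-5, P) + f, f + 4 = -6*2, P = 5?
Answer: 80/3689 ≈ 0.021686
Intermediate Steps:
f = -16 (f = -4 - 6*2 = -4 - 12 = -16)
A = 80 (A = 16*6 - 16 = 96 - 16 = 80)
A/3689 = 80/3689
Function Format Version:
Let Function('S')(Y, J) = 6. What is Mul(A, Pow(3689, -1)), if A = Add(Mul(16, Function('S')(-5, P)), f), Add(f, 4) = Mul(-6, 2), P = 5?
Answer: Rational(80, 3689) ≈ 0.021686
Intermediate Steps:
f = -16 (f = Add(-4, Mul(-6, 2)) = Add(-4, -12) = -16)
A = 80 (A = Add(Mul(16, 6), -16) = Add(96, -16) = 80)
Mul(A, Pow(3689, -1)) = Mul(80, Pow(3689, -1)) = Mul(80, Rational(1, 3689)) = Rational(80, 3689)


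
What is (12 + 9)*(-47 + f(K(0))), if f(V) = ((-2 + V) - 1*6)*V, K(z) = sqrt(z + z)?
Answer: -987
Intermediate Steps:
K(z) = sqrt(2)*sqrt(z) (K(z) = sqrt(2*z) = sqrt(2)*sqrt(z))
f(V) = V*(-8 + V) (f(V) = ((-2 + V) - 6)*V = (-8 + V)*V = V*(-8 + V))
(12 + 9)*(-47 + f(K(0))) = (12 + 9)*(-47 + (sqrt(2)*sqrt(0))*(-8 + sqrt(2)*sqrt(0))) = 21*(-47 + (sqrt(2)*0)*(-8 + sqrt(2)*0)) = 21*(-47 + 0*(-8 + 0)) = 21*(-47 + 0*(-8)) = 21*(-47 + 0) = 21*(-47) = -987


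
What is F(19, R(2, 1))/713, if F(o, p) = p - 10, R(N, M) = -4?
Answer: -14/713 ≈ -0.019635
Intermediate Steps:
F(o, p) = -10 + p
F(19, R(2, 1))/713 = (-10 - 4)/713 = -14*1/713 = -14/713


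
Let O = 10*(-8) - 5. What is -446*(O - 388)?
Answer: 210958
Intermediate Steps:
O = -85 (O = -80 - 5 = -85)
-446*(O - 388) = -446*(-85 - 388) = -446*(-473) = 210958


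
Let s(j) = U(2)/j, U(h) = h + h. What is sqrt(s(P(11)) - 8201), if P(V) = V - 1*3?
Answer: I*sqrt(32802)/2 ≈ 90.557*I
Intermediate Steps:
U(h) = 2*h
P(V) = -3 + V (P(V) = V - 3 = -3 + V)
s(j) = 4/j (s(j) = (2*2)/j = 4/j)
sqrt(s(P(11)) - 8201) = sqrt(4/(-3 + 11) - 8201) = sqrt(4/8 - 8201) = sqrt(4*(1/8) - 8201) = sqrt(1/2 - 8201) = sqrt(-16401/2) = I*sqrt(32802)/2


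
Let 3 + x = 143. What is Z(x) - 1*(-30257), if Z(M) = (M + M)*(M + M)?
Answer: 108657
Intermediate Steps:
x = 140 (x = -3 + 143 = 140)
Z(M) = 4*M² (Z(M) = (2*M)*(2*M) = 4*M²)
Z(x) - 1*(-30257) = 4*140² - 1*(-30257) = 4*19600 + 30257 = 78400 + 30257 = 108657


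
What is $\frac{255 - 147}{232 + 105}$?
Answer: $\frac{108}{337} \approx 0.32047$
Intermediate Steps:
$\frac{255 - 147}{232 + 105} = \frac{108}{337}$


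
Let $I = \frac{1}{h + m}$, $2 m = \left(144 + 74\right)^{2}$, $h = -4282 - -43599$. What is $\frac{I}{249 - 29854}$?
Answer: $- \frac{1}{1867453795} \approx -5.3549 \cdot 10^{-10}$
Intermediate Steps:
$h = 39317$ ($h = -4282 + 43599 = 39317$)
$m = 23762$ ($m = \frac{\left(144 + 74\right)^{2}}{2} = \frac{218^{2}}{2} = \frac{1}{2} \cdot 47524 = 23762$)
$I = \frac{1}{63079}$ ($I = \frac{1}{39317 + 23762} = \frac{1}{63079} \approx 1.5853 \cdot 10^{-5}$)
$\frac{I}{249 - 29854} = \frac{1}{63079 \left(249 - 29854\right)} = \frac{1}{63079 \left(-29605\right)} = \frac{1}{63079} \left(- \frac{1}{29605}\right) = - \frac{1}{1867453795}$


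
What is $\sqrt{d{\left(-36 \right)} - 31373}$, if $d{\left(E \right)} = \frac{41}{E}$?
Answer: $\frac{i \sqrt{1129469}}{6} \approx 177.13 i$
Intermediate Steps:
$\sqrt{d{\left(-36 \right)} - 31373} = \sqrt{\frac{41}{-36} - 31373} = \sqrt{41 \left(- \frac{1}{36}\right) - 31373} = \sqrt{- \frac{41}{36} - 31373} = \sqrt{- \frac{1129469}{36}} = \frac{i \sqrt{1129469}}{6}$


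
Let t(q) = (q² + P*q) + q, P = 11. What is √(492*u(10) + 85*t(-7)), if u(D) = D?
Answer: √1945 ≈ 44.102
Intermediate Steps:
t(q) = q² + 12*q (t(q) = (q² + 11*q) + q = q² + 12*q)
√(492*u(10) + 85*t(-7)) = √(492*10 + 85*(-7*(12 - 7))) = √(4920 + 85*(-7*5)) = √(4920 + 85*(-35)) = √(4920 - 2975) = √1945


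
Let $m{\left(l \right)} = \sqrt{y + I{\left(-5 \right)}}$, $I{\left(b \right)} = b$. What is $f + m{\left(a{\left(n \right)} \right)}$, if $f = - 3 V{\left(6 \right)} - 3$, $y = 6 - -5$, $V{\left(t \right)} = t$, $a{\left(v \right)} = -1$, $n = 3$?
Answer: $-21 + \sqrt{6} \approx -18.551$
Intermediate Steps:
$y = 11$ ($y = 6 + 5 = 11$)
$f = -21$ ($f = \left(-3\right) 6 - 3 = -18 - 3 = -21$)
$m{\left(l \right)} = \sqrt{6}$ ($m{\left(l \right)} = \sqrt{11 - 5} = \sqrt{6}$)
$f + m{\left(a{\left(n \right)} \right)} = -21 + \sqrt{6}$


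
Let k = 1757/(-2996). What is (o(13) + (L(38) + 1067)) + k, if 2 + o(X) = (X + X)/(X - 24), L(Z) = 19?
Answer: 5089583/4708 ≈ 1081.1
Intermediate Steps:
o(X) = -2 + 2*X/(-24 + X) (o(X) = -2 + (X + X)/(X - 24) = -2 + (2*X)/(-24 + X) = -2 + 2*X/(-24 + X))
k = -251/428 (k = 1757*(-1/2996) = -251/428 ≈ -0.58645)
(o(13) + (L(38) + 1067)) + k = (48/(-24 + 13) + (19 + 1067)) - 251/428 = (48/(-11) + 1086) - 251/428 = (48*(-1/11) + 1086) - 251/428 = (-48/11 + 1086) - 251/428 = 11898/11 - 251/428 = 5089583/4708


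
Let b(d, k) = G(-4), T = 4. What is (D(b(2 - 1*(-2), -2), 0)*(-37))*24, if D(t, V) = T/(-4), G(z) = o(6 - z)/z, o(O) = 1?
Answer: 888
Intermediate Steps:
G(z) = 1/z
b(d, k) = -1/4 (b(d, k) = 1/(-4) = -1/4)
D(t, V) = -1 (D(t, V) = 4/(-4) = 4*(-1/4) = -1)
(D(b(2 - 1*(-2), -2), 0)*(-37))*24 = -1*(-37)*24 = 37*24 = 888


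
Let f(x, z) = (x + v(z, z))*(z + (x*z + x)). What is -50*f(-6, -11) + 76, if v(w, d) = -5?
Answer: 27026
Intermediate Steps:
f(x, z) = (-5 + x)*(x + z + x*z) (f(x, z) = (x - 5)*(z + (x*z + x)) = (-5 + x)*(z + (x + x*z)) = (-5 + x)*(x + z + x*z))
-50*f(-6, -11) + 76 = -50*((-6)**2 - 5*(-6) - 5*(-11) - 11*(-6)**2 - 4*(-6)*(-11)) + 76 = -50*(36 + 30 + 55 - 11*36 - 264) + 76 = -50*(36 + 30 + 55 - 396 - 264) + 76 = -50*(-539) + 76 = 26950 + 76 = 27026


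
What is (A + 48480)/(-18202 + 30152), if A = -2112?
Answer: 23184/5975 ≈ 3.8802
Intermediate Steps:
(A + 48480)/(-18202 + 30152) = (-2112 + 48480)/(-18202 + 30152) = 46368/11950 = 46368*(1/11950) = 23184/5975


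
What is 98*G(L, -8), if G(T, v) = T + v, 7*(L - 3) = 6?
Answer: -406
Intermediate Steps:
L = 27/7 (L = 3 + (1/7)*6 = 3 + 6/7 = 27/7 ≈ 3.8571)
98*G(L, -8) = 98*(27/7 - 8) = 98*(-29/7) = -406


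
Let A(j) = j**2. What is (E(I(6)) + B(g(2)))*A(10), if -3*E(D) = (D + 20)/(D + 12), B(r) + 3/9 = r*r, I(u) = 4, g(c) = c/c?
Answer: 50/3 ≈ 16.667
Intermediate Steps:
g(c) = 1
B(r) = -1/3 + r**2 (B(r) = -1/3 + r*r = -1/3 + r**2)
E(D) = -(20 + D)/(3*(12 + D)) (E(D) = -(D + 20)/(3*(D + 12)) = -(20 + D)/(3*(12 + D)))
(E(I(6)) + B(g(2)))*A(10) = ((-20 - 1*4)/(3*(12 + 4)) + (-1/3 + 1**2))*10**2 = ((1/3)*(-20 - 4)/16 + (-1/3 + 1))*100 = ((1/3)*(1/16)*(-24) + 2/3)*100 = (-1/2 + 2/3)*100 = (1/6)*100 = 50/3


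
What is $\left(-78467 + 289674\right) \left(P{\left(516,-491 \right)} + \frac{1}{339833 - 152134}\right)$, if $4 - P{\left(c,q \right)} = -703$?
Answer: $\frac{28027843495158}{187699} \approx 1.4932 \cdot 10^{8}$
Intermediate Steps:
$P{\left(c,q \right)} = 707$ ($P{\left(c,q \right)} = 4 - -703 = 4 + 703 = 707$)
$\left(-78467 + 289674\right) \left(P{\left(516,-491 \right)} + \frac{1}{339833 - 152134}\right) = \left(-78467 + 289674\right) \left(707 + \frac{1}{339833 - 152134}\right) = 211207 \left(707 + \frac{1}{187699}\right) = 211207 \cdot \frac{132703194}{187699} = \frac{28027843495158}{187699}$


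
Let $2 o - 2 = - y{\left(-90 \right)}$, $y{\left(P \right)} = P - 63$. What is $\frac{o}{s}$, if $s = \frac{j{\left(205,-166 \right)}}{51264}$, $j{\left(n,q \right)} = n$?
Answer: $\frac{794592}{41} \approx 19380.0$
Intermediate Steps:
$y{\left(P \right)} = -63 + P$ ($y{\left(P \right)} = P - 63 = -63 + P$)
$o = \frac{155}{2}$ ($o = 1 + \frac{\left(-1\right) \left(-63 - 90\right)}{2} = 1 + \frac{\left(-1\right) \left(-153\right)}{2} = 1 + \frac{1}{2} \cdot 153 = 1 + \frac{153}{2} = \frac{155}{2} \approx 77.5$)
$s = \frac{205}{51264} \approx 0.0039989$
$\frac{o}{s} = \frac{155}{2 \cdot \frac{205}{51264}} = \frac{155}{2} \cdot \frac{51264}{205} = \frac{794592}{41}$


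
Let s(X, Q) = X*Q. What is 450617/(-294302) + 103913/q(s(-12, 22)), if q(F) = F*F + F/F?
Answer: -824849323/20511966494 ≈ -0.040213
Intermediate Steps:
s(X, Q) = Q*X
q(F) = 1 + F² (q(F) = F² + 1 = 1 + F²)
450617/(-294302) + 103913/q(s(-12, 22)) = 450617/(-294302) + 103913/(1 + (22*(-12))²) = 450617*(-1/294302) + 103913/(1 + (-264)²) = -450617/294302 + 103913/(1 + 69696) = -450617/294302 + 103913/69697 = -824849323/20511966494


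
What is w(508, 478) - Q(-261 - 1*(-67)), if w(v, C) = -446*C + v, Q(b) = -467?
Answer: -212213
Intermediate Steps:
w(v, C) = v - 446*C
w(508, 478) - Q(-261 - 1*(-67)) = (508 - 446*478) - 1*(-467) = (508 - 213188) + 467 = -212680 + 467 = -212213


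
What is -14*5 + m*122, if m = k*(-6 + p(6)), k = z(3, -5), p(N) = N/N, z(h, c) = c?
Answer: 2980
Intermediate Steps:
p(N) = 1
k = -5
m = 25 (m = -5*(-6 + 1) = -5*(-5) = 25)
-14*5 + m*122 = -14*5 + 25*122 = -70 + 3050 = 2980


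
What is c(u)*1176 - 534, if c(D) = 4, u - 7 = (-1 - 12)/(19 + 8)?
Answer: 4170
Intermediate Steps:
u = 176/27 (u = 7 + (-1 - 12)/(19 + 8) = 7 - 13/27 = 176/27 ≈ 6.5185)
c(u)*1176 - 534 = 4*1176 - 534 = 4704 - 534 = 4170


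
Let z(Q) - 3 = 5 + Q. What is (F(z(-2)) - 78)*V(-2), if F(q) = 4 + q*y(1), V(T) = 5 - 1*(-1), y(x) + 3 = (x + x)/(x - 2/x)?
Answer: -624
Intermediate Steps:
y(x) = -3 + 2*x/(x - 2/x) (y(x) = -3 + (x + x)/(x - 2/x) = -3 + (2*x)/(x - 2/x) = -3 + 2*x/(x - 2/x))
z(Q) = 8 + Q (z(Q) = 3 + (5 + Q) = 8 + Q)
V(T) = 6 (V(T) = 5 + 1 = 6)
F(q) = 4 - 5*q (F(q) = 4 + q*((6 - 1*1²)/(-2 + 1²)) = 4 + q*((6 - 1*1)/(-2 + 1)) = 4 + q*((6 - 1)/(-1)) = 4 + q*(-1*5) = 4 + q*(-5) = 4 - 5*q)
(F(z(-2)) - 78)*V(-2) = ((4 - 5*(8 - 2)) - 78)*6 = ((4 - 5*6) - 78)*6 = ((4 - 30) - 78)*6 = (-26 - 78)*6 = -104*6 = -624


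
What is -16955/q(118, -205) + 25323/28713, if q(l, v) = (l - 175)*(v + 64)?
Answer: -94435988/76922127 ≈ -1.2277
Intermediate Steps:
q(l, v) = (-175 + l)*(64 + v)
-16955/q(118, -205) + 25323/28713 = -16955/(-11200 - 175*(-205) + 64*118 + 118*(-205)) + 25323/28713 = -16955/(-11200 + 35875 + 7552 - 24190) + 25323*(1/28713) = -16955/8037 + 8441/9571 = -94435988/76922127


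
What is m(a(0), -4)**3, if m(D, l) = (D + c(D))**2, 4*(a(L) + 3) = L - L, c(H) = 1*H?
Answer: 46656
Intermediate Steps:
c(H) = H
a(L) = -3 (a(L) = -3 + (L - L)/4 = -3 + (1/4)*0 = -3 + 0 = -3)
m(D, l) = 4*D**2 (m(D, l) = (D + D)**2 = (2*D)**2 = 4*D**2)
m(a(0), -4)**3 = (4*(-3)**2)**3 = (4*9)**3 = 36**3 = 46656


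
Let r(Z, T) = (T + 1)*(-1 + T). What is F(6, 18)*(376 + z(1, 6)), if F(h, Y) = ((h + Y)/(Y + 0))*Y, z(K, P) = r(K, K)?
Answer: 9024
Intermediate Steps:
r(Z, T) = (1 + T)*(-1 + T)
z(K, P) = -1 + K**2
F(h, Y) = Y + h (F(h, Y) = ((Y + h)/Y)*Y = Y + h)
F(6, 18)*(376 + z(1, 6)) = (18 + 6)*(376 + (-1 + 1**2)) = 24*(376 + (-1 + 1)) = 24*(376 + 0) = 24*376 = 9024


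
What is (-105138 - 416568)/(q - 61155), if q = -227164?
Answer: 521706/288319 ≈ 1.8095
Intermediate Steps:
(-105138 - 416568)/(q - 61155) = (-105138 - 416568)/(-227164 - 61155) = -521706/(-288319) = -521706*(-1/288319) = 521706/288319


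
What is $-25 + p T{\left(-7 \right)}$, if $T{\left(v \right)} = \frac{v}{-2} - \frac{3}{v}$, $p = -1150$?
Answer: $- \frac{31800}{7} \approx -4542.9$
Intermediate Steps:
$T{\left(v \right)} = - \frac{3}{v} - \frac{v}{2}$ ($T{\left(v \right)} = v \left(- \frac{1}{2}\right) - \frac{3}{v} = - \frac{v}{2} - \frac{3}{v} = - \frac{3}{v} - \frac{v}{2}$)
$-25 + p T{\left(-7 \right)} = -25 - 1150 \left(- \frac{3}{-7} - - \frac{7}{2}\right) = -25 - 1150 \left(\left(-3\right) \left(- \frac{1}{7}\right) + \frac{7}{2}\right) = -25 - 1150 \left(\frac{3}{7} + \frac{7}{2}\right) = -25 - \frac{31625}{7} = - \frac{31800}{7}$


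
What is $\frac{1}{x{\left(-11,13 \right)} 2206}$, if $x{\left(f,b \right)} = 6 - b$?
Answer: $- \frac{1}{15442} \approx -6.4758 \cdot 10^{-5}$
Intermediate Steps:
$\frac{1}{x{\left(-11,13 \right)} 2206} = \frac{1}{\left(6 - 13\right) 2206} = \frac{1}{\left(-7\right) 2206} = \frac{1}{-15442} = - \frac{1}{15442}$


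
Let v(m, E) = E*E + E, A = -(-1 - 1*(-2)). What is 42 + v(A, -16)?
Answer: 282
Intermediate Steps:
A = -1 (A = -(-1 + 2) = -1*1 = -1)
v(m, E) = E + E² (v(m, E) = E² + E = E + E²)
42 + v(A, -16) = 42 - 16*(1 - 16) = 42 - 16*(-15) = 42 + 240 = 282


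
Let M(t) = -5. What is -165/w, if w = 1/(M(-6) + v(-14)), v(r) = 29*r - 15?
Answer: 70290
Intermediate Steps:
v(r) = -15 + 29*r
w = -1/426 (w = 1/(-5 + (-15 + 29*(-14))) = 1/(-5 + (-15 - 406)) = 1/(-5 - 421) = 1/(-426) = -1/426 ≈ -0.0023474)
-165/w = -165/(-1/426) = -165*(-426) = 70290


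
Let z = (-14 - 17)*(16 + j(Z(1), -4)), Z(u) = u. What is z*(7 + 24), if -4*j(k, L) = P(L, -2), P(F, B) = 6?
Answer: -27869/2 ≈ -13935.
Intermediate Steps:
j(k, L) = -3/2 (j(k, L) = -¼*6 = -3/2)
z = -899/2 (z = (-14 - 17)*(16 - 3/2) = -31*29/2 = -899/2 ≈ -449.50)
z*(7 + 24) = -899*(7 + 24)/2 = -899/2*31 = -27869/2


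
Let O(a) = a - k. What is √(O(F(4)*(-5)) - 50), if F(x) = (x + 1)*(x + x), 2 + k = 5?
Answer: I*√253 ≈ 15.906*I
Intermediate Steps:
k = 3 (k = -2 + 5 = 3)
F(x) = 2*x*(1 + x) (F(x) = (1 + x)*(2*x) = 2*x*(1 + x))
O(a) = -3 + a (O(a) = a - 1*3 = a - 3 = -3 + a)
√(O(F(4)*(-5)) - 50) = √((-3 + (2*4*(1 + 4))*(-5)) - 50) = √((-3 + (2*4*5)*(-5)) - 50) = √((-3 + 40*(-5)) - 50) = √((-3 - 200) - 50) = √(-203 - 50) = √(-253) = I*√253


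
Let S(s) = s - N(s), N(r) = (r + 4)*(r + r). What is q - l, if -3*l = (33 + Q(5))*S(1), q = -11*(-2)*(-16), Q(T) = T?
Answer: -466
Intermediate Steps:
N(r) = 2*r*(4 + r) (N(r) = (4 + r)*(2*r) = 2*r*(4 + r))
S(s) = s - 2*s*(4 + s)
q = -352 (q = 22*(-16) = -352)
l = 114 (l = -(33 + 5)*1*(-7 - 2*1)/3 = -38*1*(-7 - 2)/3 = -38*1*(-9)/3 = -38*(-9)/3 = -1/3*(-342) = 114)
q - l = -352 - 1*114 = -352 - 114 = -466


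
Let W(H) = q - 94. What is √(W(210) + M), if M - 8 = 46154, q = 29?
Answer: √46097 ≈ 214.70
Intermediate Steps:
W(H) = -65 (W(H) = 29 - 94 = -65)
M = 46162 (M = 8 + 46154 = 46162)
√(W(210) + M) = √(-65 + 46162) = √46097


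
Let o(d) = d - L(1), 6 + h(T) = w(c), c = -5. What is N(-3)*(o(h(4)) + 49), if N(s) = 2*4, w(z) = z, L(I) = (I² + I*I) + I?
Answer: 280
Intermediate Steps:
L(I) = I + 2*I² (L(I) = (I² + I²) + I = 2*I² + I = I + 2*I²)
h(T) = -11 (h(T) = -6 - 5 = -11)
o(d) = -3 + d (o(d) = d - (1 + 2*1) = d - (1 + 2) = d - 3 = -3 + d)
N(s) = 8
N(-3)*(o(h(4)) + 49) = 8*((-3 - 11) + 49) = 8*(-14 + 49) = 8*35 = 280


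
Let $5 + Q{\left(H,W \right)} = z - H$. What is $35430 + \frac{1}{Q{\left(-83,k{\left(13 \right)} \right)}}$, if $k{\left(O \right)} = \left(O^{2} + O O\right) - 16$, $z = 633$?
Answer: $\frac{25190731}{711} \approx 35430.0$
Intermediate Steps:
$k{\left(O \right)} = -16 + 2 O^{2}$ ($k{\left(O \right)} = \left(O^{2} + O^{2}\right) - 16 = 2 O^{2} - 16 = -16 + 2 O^{2}$)
$Q{\left(H,W \right)} = 628 - H$ ($Q{\left(H,W \right)} = -5 - \left(-633 + H\right) = 628 - H$)
$35430 + \frac{1}{Q{\left(-83,k{\left(13 \right)} \right)}} = 35430 + \frac{1}{628 - -83} = 35430 + \frac{1}{628 + 83} = 35430 + \frac{1}{711} = \frac{25190731}{711}$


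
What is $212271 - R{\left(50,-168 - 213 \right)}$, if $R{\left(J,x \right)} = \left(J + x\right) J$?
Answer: $228821$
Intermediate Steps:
$R{\left(J,x \right)} = J \left(J + x\right)$
$212271 - R{\left(50,-168 - 213 \right)} = 212271 - 50 \left(50 - 381\right) = 212271 - 50 \left(-331\right) = 212271 - -16550 = 212271 + 16550 = 228821$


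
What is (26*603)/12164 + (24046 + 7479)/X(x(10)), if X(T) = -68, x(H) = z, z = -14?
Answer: -95600999/206788 ≈ -462.31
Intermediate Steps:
x(H) = -14
(26*603)/12164 + (24046 + 7479)/X(x(10)) = (26*603)/12164 + (24046 + 7479)/(-68) = 15678*(1/12164) + 31525*(-1/68) = 7839/6082 - 31525/68 = -95600999/206788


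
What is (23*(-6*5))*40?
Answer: -27600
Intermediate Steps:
(23*(-6*5))*40 = (23*(-30))*40 = -690*40 = -27600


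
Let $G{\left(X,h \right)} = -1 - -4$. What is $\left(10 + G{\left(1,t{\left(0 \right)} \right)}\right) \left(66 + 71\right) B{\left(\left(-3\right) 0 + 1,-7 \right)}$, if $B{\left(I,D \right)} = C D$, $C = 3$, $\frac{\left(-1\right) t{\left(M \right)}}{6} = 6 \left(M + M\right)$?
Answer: $-37401$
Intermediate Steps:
$t{\left(M \right)} = - 72 M$ ($t{\left(M \right)} = - 6 \cdot 6 \left(M + M\right) = - 6 \cdot 6 \cdot 2 M = - 6 \cdot 12 M = - 72 M$)
$G{\left(X,h \right)} = 3$ ($G{\left(X,h \right)} = -1 + 4 = 3$)
$B{\left(I,D \right)} = 3 D$
$\left(10 + G{\left(1,t{\left(0 \right)} \right)}\right) \left(66 + 71\right) B{\left(\left(-3\right) 0 + 1,-7 \right)} = \left(10 + 3\right) \left(66 + 71\right) 3 \left(-7\right) = 13 \cdot 137 \left(-21\right) = 1781 \left(-21\right) = -37401$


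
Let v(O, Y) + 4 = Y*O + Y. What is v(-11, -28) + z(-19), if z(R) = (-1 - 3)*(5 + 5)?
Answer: 236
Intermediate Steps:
v(O, Y) = -4 + Y + O*Y (v(O, Y) = -4 + (Y*O + Y) = -4 + (O*Y + Y) = -4 + (Y + O*Y) = -4 + Y + O*Y)
z(R) = -40 (z(R) = -4*10 = -40)
v(-11, -28) + z(-19) = (-4 - 28 - 11*(-28)) - 40 = (-4 - 28 + 308) - 40 = 276 - 40 = 236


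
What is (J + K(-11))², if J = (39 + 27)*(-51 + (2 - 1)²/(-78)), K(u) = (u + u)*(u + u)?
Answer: 1404525529/169 ≈ 8.3108e+6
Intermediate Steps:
K(u) = 4*u² (K(u) = (2*u)*(2*u) = 4*u²)
J = -43769/13 (J = 66*(-51 + 1²*(-1/78)) = 66*(-51 + 1*(-1/78)) = 66*(-51 - 1/78) = 66*(-3979/78) = -43769/13 ≈ -3366.8)
(J + K(-11))² = (-43769/13 + 4*(-11)²)² = (-43769/13 + 4*121)² = (-43769/13 + 484)² = (-37477/13)² = 1404525529/169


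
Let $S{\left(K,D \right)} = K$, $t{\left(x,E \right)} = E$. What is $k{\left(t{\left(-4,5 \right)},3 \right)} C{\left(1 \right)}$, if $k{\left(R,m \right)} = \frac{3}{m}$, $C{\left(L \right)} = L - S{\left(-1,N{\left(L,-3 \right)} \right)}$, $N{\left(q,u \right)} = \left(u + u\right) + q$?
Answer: $2$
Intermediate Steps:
$N{\left(q,u \right)} = q + 2 u$ ($N{\left(q,u \right)} = 2 u + q = q + 2 u$)
$C{\left(L \right)} = 1 + L$ ($C{\left(L \right)} = L - -1 = L + 1 = 1 + L$)
$k{\left(t{\left(-4,5 \right)},3 \right)} C{\left(1 \right)} = \frac{3}{3} \left(1 + 1\right) = 3 \cdot \frac{1}{3} \cdot 2 = 1 \cdot 2 = 2$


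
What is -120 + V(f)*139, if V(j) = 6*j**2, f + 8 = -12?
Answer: 333480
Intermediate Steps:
f = -20 (f = -8 - 12 = -20)
-120 + V(f)*139 = -120 + (6*(-20)**2)*139 = -120 + (6*400)*139 = -120 + 2400*139 = -120 + 333600 = 333480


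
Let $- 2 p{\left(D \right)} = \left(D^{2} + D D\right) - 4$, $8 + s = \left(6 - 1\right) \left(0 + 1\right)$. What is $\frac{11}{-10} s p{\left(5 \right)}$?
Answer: $- \frac{759}{10} \approx -75.9$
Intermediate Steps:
$s = -3$ ($s = -8 + \left(6 - 1\right) \left(0 + 1\right) = -8 + 5 \cdot 1 = -8 + 5 = -3$)
$p{\left(D \right)} = 2 - D^{2}$ ($p{\left(D \right)} = - \frac{\left(D^{2} + D D\right) - 4}{2} = - \frac{\left(D^{2} + D^{2}\right) - 4}{2} = - \frac{2 D^{2} - 4}{2} = - \frac{-4 + 2 D^{2}}{2} = 2 - D^{2}$)
$\frac{11}{-10} s p{\left(5 \right)} = \frac{11}{-10} \left(-3\right) \left(2 - 5^{2}\right) = 11 \left(- \frac{1}{10}\right) \left(-3\right) \left(2 - 25\right) = \left(- \frac{11}{10}\right) \left(-3\right) \left(2 - 25\right) = \frac{33}{10} \left(-23\right) = - \frac{759}{10}$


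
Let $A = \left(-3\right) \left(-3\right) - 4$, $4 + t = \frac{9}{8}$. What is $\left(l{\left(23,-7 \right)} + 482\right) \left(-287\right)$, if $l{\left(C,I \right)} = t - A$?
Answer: $- \frac{1088591}{8} \approx -1.3607 \cdot 10^{5}$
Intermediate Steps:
$t = - \frac{23}{8}$ ($t = -4 + \frac{9}{8} = - \frac{23}{8} \approx -2.875$)
$A = 5$ ($A = 9 - 4 = 5$)
$l{\left(C,I \right)} = - \frac{63}{8}$ ($l{\left(C,I \right)} = - \frac{23}{8} - 5 = - \frac{63}{8}$)
$\left(l{\left(23,-7 \right)} + 482\right) \left(-287\right) = \left(- \frac{63}{8} + 482\right) \left(-287\right) = \frac{3793}{8} \left(-287\right) = - \frac{1088591}{8}$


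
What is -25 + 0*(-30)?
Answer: -25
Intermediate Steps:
-25 + 0*(-30) = -25 + 0 = -25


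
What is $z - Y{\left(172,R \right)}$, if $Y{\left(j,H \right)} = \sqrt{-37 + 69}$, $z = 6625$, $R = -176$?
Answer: $6625 - 4 \sqrt{2} \approx 6619.3$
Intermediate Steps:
$Y{\left(j,H \right)} = 4 \sqrt{2}$ ($Y{\left(j,H \right)} = \sqrt{32} = 4 \sqrt{2}$)
$z - Y{\left(172,R \right)} = 6625 - 4 \sqrt{2}$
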